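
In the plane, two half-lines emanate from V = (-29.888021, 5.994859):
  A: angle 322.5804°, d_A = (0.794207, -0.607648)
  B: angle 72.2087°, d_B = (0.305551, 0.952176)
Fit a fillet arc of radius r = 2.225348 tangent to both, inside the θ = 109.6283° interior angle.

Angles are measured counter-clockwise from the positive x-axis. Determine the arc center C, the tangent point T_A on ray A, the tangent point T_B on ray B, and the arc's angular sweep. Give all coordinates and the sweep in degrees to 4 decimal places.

center=(-27.2897,6.8089) T_A=(-28.6419,5.0415) T_B=(-29.4086,7.4888) sweep=70.3717

bisector direction at 17.3946° = (0.954269,0.298950)
center distance |VC| = r/sin(θ/2) = 2.225348/sin(54.8141°) = 2.722847
C = V + |VC|·bis = (-27.2897,6.8089)
T_A = V + ((C−V)·d_A)·d_A = V + 1.5690·d_A = (-28.6419,5.0415)
T_B = V + ((C−V)·d_B)·d_B = V + 1.5690·d_B = (-29.4086,7.4888)
sweep = 180° − θ = 70.3717°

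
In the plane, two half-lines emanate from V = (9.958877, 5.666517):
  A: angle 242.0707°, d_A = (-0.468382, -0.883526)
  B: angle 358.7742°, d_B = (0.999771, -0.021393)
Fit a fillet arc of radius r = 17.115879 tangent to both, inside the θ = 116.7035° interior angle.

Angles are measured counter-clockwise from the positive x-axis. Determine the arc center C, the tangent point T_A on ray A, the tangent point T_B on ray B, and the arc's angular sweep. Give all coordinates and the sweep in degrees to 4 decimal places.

bisector direction at 300.4225° = (0.506372,-0.862315)
center distance |VC| = r/sin(θ/2) = 17.115879/sin(58.3518°) = 20.105924
C = V + |VC|·bis = (20.1399,-11.6711)
T_A = V + ((C−V)·d_A)·d_A = V + 10.5496·d_A = (5.0176,-3.6544)
T_B = V + ((C−V)·d_B)·d_B = V + 10.5496·d_B = (20.5061,5.4408)
sweep = 180° − θ = 63.2965°

center=(20.1399,-11.6711) T_A=(5.0176,-3.6544) T_B=(20.5061,5.4408) sweep=63.2965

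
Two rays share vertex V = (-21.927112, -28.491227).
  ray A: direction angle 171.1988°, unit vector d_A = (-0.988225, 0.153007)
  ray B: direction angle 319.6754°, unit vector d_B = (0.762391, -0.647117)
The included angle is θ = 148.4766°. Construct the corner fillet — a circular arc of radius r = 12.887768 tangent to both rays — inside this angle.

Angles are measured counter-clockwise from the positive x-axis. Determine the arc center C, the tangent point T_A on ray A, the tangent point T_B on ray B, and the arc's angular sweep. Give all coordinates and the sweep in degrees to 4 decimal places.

center=(-27.4938,-40.6707) T_A=(-25.5218,-27.9347) T_B=(-19.1539,-30.8452) sweep=31.5234

bisector direction at 245.4371° = (-0.415692,-0.909505)
center distance |VC| = r/sin(θ/2) = 12.887768/sin(74.2383°) = 13.391283
C = V + |VC|·bis = (-27.4938,-40.6707)
T_A = V + ((C−V)·d_A)·d_A = V + 3.6376·d_A = (-25.5218,-27.9347)
T_B = V + ((C−V)·d_B)·d_B = V + 3.6376·d_B = (-19.1539,-30.8452)
sweep = 180° − θ = 31.5234°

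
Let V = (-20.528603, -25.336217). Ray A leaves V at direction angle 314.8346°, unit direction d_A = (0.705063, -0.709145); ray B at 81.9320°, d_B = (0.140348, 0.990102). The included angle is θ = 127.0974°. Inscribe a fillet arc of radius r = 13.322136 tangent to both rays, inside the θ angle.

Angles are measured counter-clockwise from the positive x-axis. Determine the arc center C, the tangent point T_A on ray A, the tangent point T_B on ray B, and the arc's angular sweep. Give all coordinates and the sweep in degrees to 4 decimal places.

center=(-6.4081,-20.6435) T_A=(-15.8554,-30.0365) T_B=(-19.5984,-18.7738) sweep=52.9026

bisector direction at 18.3833° = (0.948968,0.315372)
center distance |VC| = r/sin(θ/2) = 13.322136/sin(63.5487°) = 14.879859
C = V + |VC|·bis = (-6.4081,-20.6435)
T_A = V + ((C−V)·d_A)·d_A = V + 6.6280·d_A = (-15.8554,-30.0365)
T_B = V + ((C−V)·d_B)·d_B = V + 6.6280·d_B = (-19.5984,-18.7738)
sweep = 180° − θ = 52.9026°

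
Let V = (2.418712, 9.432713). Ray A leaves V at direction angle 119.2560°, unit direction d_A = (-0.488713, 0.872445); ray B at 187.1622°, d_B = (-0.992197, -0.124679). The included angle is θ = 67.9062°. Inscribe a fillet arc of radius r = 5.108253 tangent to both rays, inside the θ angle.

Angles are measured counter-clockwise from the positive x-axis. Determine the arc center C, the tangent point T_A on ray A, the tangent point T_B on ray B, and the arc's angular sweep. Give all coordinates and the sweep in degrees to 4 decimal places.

center=(-5.7457,13.5552) T_A=(-1.2890,16.0517) T_B=(-5.1088,8.4868) sweep=112.0938

bisector direction at 153.2091° = (-0.892657,0.450736)
center distance |VC| = r/sin(θ/2) = 5.108253/sin(33.9531°) = 9.146149
C = V + |VC|·bis = (-5.7457,13.5552)
T_A = V + ((C−V)·d_A)·d_A = V + 7.5867·d_A = (-1.2890,16.0517)
T_B = V + ((C−V)·d_B)·d_B = V + 7.5867·d_B = (-5.1088,8.4868)
sweep = 180° − θ = 112.0938°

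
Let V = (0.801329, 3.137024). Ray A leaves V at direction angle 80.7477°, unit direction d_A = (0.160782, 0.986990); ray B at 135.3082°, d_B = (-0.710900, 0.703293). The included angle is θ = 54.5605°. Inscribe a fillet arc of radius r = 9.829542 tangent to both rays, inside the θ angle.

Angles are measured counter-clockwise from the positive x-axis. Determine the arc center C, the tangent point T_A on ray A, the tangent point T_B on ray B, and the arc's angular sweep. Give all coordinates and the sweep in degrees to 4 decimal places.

center=(-5.8357,23.5300) T_A=(3.8659,21.9496) T_B=(-12.7488,16.5421) sweep=125.4395

bisector direction at 108.0279° = (-0.309481,0.950906)
center distance |VC| = r/sin(θ/2) = 9.829542/sin(27.2802°) = 21.445811
C = V + |VC|·bis = (-5.8357,23.5300)
T_A = V + ((C−V)·d_A)·d_A = V + 19.0605·d_A = (3.8659,21.9496)
T_B = V + ((C−V)·d_B)·d_B = V + 19.0605·d_B = (-12.7488,16.5421)
sweep = 180° − θ = 125.4395°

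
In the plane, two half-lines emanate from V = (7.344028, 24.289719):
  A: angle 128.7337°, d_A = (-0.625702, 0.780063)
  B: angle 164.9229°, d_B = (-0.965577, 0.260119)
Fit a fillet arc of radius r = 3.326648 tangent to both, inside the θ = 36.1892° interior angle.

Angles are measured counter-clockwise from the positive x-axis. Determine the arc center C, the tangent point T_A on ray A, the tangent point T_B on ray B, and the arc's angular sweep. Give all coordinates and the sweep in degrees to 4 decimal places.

center=(-1.6213,30.1502) T_A=(0.9737,32.2316) T_B=(-2.4866,26.9380) sweep=143.8108

bisector direction at 146.8283° = (-0.837035,0.547150)
center distance |VC| = r/sin(θ/2) = 3.326648/sin(18.0946°) = 10.710846
C = V + |VC|·bis = (-1.6213,30.1502)
T_A = V + ((C−V)·d_A)·d_A = V + 10.1811·d_A = (0.9737,32.2316)
T_B = V + ((C−V)·d_B)·d_B = V + 10.1811·d_B = (-2.4866,26.9380)
sweep = 180° − θ = 143.8108°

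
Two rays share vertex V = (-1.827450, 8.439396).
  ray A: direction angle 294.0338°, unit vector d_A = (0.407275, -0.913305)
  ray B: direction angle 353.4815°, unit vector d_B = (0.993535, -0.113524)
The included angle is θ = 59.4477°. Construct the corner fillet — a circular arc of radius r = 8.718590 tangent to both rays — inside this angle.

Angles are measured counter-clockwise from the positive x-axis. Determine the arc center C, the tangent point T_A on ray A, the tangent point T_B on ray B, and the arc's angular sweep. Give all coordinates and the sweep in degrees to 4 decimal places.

center=(12.3546,-1.9564) T_A=(4.3919,-5.5073) T_B=(13.3444,6.7058) sweep=120.5523

bisector direction at 323.7576° = (0.806524,-0.591202)
center distance |VC| = r/sin(θ/2) = 8.718590/sin(29.7238°) = 17.584177
C = V + |VC|·bis = (12.3546,-1.9564)
T_A = V + ((C−V)·d_A)·d_A = V + 15.2705·d_A = (4.3919,-5.5073)
T_B = V + ((C−V)·d_B)·d_B = V + 15.2705·d_B = (13.3444,6.7058)
sweep = 180° − θ = 120.5523°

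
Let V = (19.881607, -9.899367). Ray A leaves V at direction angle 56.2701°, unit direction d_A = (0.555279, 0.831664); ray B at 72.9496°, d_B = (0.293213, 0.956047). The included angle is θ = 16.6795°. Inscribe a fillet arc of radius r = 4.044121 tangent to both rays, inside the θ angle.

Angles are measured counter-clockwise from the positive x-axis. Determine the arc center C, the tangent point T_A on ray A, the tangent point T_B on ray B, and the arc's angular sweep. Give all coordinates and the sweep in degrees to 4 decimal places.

center=(31.8370,15.2897) T_A=(35.2003,13.0441) T_B=(27.9706,16.4755) sweep=163.3205

bisector direction at 64.6098° = (0.428780,0.903409)
center distance |VC| = r/sin(θ/2) = 4.044121/sin(8.3398°) = 27.882285
C = V + |VC|·bis = (31.8370,15.2897)
T_A = V + ((C−V)·d_A)·d_A = V + 27.5874·d_A = (35.2003,13.0441)
T_B = V + ((C−V)·d_B)·d_B = V + 27.5874·d_B = (27.9706,16.4755)
sweep = 180° − θ = 163.3205°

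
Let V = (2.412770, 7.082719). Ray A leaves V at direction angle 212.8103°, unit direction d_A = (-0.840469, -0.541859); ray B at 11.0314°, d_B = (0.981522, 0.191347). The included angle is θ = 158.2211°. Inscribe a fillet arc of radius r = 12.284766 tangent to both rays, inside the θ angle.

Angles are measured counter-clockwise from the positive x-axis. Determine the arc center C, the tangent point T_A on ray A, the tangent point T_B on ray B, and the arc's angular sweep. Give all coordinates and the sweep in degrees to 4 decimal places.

bisector direction at 291.9209° = (0.373325,-0.927700)
center distance |VC| = r/sin(θ/2) = 12.284766/sin(79.1106°) = 12.510028
C = V + |VC|·bis = (7.0831,-4.5228)
T_A = V + ((C−V)·d_A)·d_A = V + 2.3633·d_A = (0.4265,5.8021)
T_B = V + ((C−V)·d_B)·d_B = V + 2.3633·d_B = (4.7324,7.5349)
sweep = 180° − θ = 21.7789°

center=(7.0831,-4.5228) T_A=(0.4265,5.8021) T_B=(4.7324,7.5349) sweep=21.7789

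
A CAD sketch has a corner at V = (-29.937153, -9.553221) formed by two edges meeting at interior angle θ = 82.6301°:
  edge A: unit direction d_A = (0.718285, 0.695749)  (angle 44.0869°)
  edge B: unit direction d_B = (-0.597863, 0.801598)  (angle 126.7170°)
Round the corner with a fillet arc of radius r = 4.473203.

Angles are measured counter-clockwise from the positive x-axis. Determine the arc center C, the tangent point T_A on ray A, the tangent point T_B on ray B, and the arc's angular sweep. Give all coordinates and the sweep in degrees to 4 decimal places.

center=(-29.3940,-2.7995) T_A=(-26.2818,-6.0125) T_B=(-32.9797,-5.4739) sweep=97.3699

bisector direction at 85.4020° = (0.080165,0.996782)
center distance |VC| = r/sin(θ/2) = 4.473203/sin(41.3150°) = 6.775538
C = V + |VC|·bis = (-29.3940,-2.7995)
T_A = V + ((C−V)·d_A)·d_A = V + 5.0890·d_A = (-26.2818,-6.0125)
T_B = V + ((C−V)·d_B)·d_B = V + 5.0890·d_B = (-32.9797,-5.4739)
sweep = 180° − θ = 97.3699°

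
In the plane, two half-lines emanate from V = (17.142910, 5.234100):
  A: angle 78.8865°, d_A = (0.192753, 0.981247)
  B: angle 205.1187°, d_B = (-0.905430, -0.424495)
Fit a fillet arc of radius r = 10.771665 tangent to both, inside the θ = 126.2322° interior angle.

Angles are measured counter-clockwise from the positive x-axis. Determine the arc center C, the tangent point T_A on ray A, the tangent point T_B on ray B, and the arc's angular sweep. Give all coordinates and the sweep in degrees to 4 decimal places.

bisector direction at 142.0026° = (-0.788039,0.615626)
center distance |VC| = r/sin(θ/2) = 10.771665/sin(63.1161°) = 12.076878
C = V + |VC|·bis = (7.6259,12.6689)
T_A = V + ((C−V)·d_A)·d_A = V + 5.4610·d_A = (18.1955,10.5927)
T_B = V + ((C−V)·d_B)·d_B = V + 5.4610·d_B = (12.1984,2.9159)
sweep = 180° − θ = 53.7678°

center=(7.6259,12.6689) T_A=(18.1955,10.5927) T_B=(12.1984,2.9159) sweep=53.7678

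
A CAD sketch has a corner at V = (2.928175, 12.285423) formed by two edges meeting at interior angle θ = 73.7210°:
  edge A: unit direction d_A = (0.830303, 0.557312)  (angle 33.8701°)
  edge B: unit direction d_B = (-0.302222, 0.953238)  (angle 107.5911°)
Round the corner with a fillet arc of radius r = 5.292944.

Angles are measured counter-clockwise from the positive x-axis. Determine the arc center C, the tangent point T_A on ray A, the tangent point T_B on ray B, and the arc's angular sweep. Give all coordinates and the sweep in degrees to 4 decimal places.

bisector direction at 70.7306° = (0.330010,0.943977)
center distance |VC| = r/sin(θ/2) = 5.292944/sin(36.8605°) = 8.823503
C = V + |VC|·bis = (5.8400,20.6146)
T_A = V + ((C−V)·d_A)·d_A = V + 7.0597·d_A = (8.7898,16.2199)
T_B = V + ((C−V)·d_B)·d_B = V + 7.0597·d_B = (0.7946,19.0150)
sweep = 180° − θ = 106.2790°

center=(5.8400,20.6146) T_A=(8.7898,16.2199) T_B=(0.7946,19.0150) sweep=106.2790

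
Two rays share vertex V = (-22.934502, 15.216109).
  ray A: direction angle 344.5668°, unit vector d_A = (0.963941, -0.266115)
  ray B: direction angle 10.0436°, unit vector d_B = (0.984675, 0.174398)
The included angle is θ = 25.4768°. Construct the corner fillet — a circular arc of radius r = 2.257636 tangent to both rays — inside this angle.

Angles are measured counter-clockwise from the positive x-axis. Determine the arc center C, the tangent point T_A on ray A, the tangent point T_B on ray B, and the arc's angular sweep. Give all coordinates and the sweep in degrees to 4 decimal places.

bisector direction at 357.3052° = (0.998894,-0.047016)
center distance |VC| = r/sin(θ/2) = 2.257636/sin(12.7384°) = 10.238714
C = V + |VC|·bis = (-12.7071,14.7347)
T_A = V + ((C−V)·d_A)·d_A = V + 9.9867·d_A = (-13.3079,12.5585)
T_B = V + ((C−V)·d_B)·d_B = V + 9.9867·d_B = (-13.1008,16.9578)
sweep = 180° − θ = 154.5232°

center=(-12.7071,14.7347) T_A=(-13.3079,12.5585) T_B=(-13.1008,16.9578) sweep=154.5232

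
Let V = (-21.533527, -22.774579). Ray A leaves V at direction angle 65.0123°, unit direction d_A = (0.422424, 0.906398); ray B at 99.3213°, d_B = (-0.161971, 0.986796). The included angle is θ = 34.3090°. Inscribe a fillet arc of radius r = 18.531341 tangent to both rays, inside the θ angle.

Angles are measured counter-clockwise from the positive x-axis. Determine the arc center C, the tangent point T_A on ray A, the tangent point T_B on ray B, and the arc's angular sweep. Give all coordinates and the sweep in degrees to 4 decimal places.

bisector direction at 82.1668° = (0.136290,0.990669)
center distance |VC| = r/sin(θ/2) = 18.531341/sin(17.1545°) = 62.828893
C = V + |VC|·bis = (-12.9706,39.4681)
T_A = V + ((C−V)·d_A)·d_A = V + 60.0338·d_A = (3.8262,31.6400)
T_B = V + ((C−V)·d_B)·d_B = V + 60.0338·d_B = (-31.2572,36.4665)
sweep = 180° − θ = 145.6910°

center=(-12.9706,39.4681) T_A=(3.8262,31.6400) T_B=(-31.2572,36.4665) sweep=145.6910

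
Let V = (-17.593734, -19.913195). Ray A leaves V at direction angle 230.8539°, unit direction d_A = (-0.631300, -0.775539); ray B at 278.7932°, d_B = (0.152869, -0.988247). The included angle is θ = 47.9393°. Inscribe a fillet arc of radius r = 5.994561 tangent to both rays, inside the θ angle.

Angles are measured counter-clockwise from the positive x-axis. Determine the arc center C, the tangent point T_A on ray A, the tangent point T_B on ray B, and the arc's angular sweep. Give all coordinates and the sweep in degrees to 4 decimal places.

bisector direction at 254.8235° = (-0.261793,-0.965124)
center distance |VC| = r/sin(θ/2) = 5.994561/sin(23.9697°) = 14.755745
C = V + |VC|·bis = (-21.4567,-34.1543)
T_A = V + ((C−V)·d_A)·d_A = V + 13.4832·d_A = (-26.1057,-30.3700)
T_B = V + ((C−V)·d_B)·d_B = V + 13.4832·d_B = (-15.5326,-33.2379)
sweep = 180° − θ = 132.0607°

center=(-21.4567,-34.1543) T_A=(-26.1057,-30.3700) T_B=(-15.5326,-33.2379) sweep=132.0607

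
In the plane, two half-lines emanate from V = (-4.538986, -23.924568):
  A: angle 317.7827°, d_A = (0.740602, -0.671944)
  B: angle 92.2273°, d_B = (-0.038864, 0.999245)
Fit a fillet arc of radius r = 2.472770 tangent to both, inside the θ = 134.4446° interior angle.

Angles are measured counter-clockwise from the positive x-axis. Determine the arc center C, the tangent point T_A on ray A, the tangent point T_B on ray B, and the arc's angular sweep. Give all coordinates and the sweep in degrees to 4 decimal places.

bisector direction at 25.0050° = (0.906271,0.422697)
center distance |VC| = r/sin(θ/2) = 2.472770/sin(67.2223°) = 2.681923
C = V + |VC|·bis = (-2.1084,-22.7909)
T_A = V + ((C−V)·d_A)·d_A = V + 1.0383·d_A = (-3.7700,-24.6223)
T_B = V + ((C−V)·d_B)·d_B = V + 1.0383·d_B = (-4.5793,-22.8870)
sweep = 180° − θ = 45.5554°

center=(-2.1084,-22.7909) T_A=(-3.7700,-24.6223) T_B=(-4.5793,-22.8870) sweep=45.5554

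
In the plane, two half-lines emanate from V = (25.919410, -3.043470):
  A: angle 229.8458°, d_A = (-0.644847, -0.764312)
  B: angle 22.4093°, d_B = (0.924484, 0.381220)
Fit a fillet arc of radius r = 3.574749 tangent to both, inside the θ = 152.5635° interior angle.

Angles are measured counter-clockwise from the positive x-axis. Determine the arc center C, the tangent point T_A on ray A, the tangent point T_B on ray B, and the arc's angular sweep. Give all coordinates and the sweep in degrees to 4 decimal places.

bisector direction at 306.1275° = (0.589585,-0.807706)
center distance |VC| = r/sin(θ/2) = 3.574749/sin(76.2818°) = 3.679718
C = V + |VC|·bis = (28.0889,-6.0156)
T_A = V + ((C−V)·d_A)·d_A = V + 0.8726·d_A = (25.3567,-3.7104)
T_B = V + ((C−V)·d_B)·d_B = V + 0.8726·d_B = (26.7261,-2.7108)
sweep = 180° − θ = 27.4365°

center=(28.0889,-6.0156) T_A=(25.3567,-3.7104) T_B=(26.7261,-2.7108) sweep=27.4365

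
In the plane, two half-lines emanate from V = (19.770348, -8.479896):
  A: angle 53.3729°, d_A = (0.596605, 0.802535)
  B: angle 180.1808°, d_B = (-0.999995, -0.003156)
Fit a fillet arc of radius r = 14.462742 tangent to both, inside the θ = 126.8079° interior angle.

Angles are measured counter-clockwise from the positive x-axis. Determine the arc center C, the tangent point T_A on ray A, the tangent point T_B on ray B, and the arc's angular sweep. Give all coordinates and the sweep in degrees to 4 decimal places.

bisector direction at 116.7769° = (-0.450517,0.892768)
center distance |VC| = r/sin(θ/2) = 14.462742/sin(63.4040°) = 16.174215
C = V + |VC|·bis = (12.4836,5.9599)
T_A = V + ((C−V)·d_A)·d_A = V + 7.2412·d_A = (24.0905,-2.6686)
T_B = V + ((C−V)·d_B)·d_B = V + 7.2412·d_B = (12.5292,-8.5027)
sweep = 180° − θ = 53.1921°

center=(12.4836,5.9599) T_A=(24.0905,-2.6686) T_B=(12.5292,-8.5027) sweep=53.1921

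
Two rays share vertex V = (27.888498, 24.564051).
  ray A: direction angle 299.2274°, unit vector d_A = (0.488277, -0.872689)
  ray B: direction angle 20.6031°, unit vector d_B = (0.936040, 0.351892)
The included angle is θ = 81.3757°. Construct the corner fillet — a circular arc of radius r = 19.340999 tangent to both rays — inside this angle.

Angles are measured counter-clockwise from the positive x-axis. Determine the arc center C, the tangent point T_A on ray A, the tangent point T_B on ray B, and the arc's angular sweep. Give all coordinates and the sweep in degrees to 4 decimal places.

center=(55.7513,14.3761) T_A=(38.8726,4.9324) T_B=(48.9453,32.4801) sweep=98.6243

bisector direction at 339.9153° = (0.939186,-0.343410)
center distance |VC| = r/sin(θ/2) = 19.340999/sin(40.6878°) = 29.666947
C = V + |VC|·bis = (55.7513,14.3761)
T_A = V + ((C−V)·d_A)·d_A = V + 22.4956·d_A = (38.8726,4.9324)
T_B = V + ((C−V)·d_B)·d_B = V + 22.4956·d_B = (48.9453,32.4801)
sweep = 180° − θ = 98.6243°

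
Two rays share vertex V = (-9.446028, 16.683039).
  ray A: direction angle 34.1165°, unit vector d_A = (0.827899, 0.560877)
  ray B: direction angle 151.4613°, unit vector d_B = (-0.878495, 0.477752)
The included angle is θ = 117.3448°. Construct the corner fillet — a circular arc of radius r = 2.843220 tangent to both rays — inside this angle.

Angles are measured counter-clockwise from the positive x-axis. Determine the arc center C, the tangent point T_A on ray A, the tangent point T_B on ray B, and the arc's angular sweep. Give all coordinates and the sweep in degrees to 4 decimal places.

bisector direction at 92.7889° = (-0.048656,0.998816)
center distance |VC| = r/sin(θ/2) = 2.843220/sin(58.6724°) = 3.328485
C = V + |VC|·bis = (-9.6080,20.0076)
T_A = V + ((C−V)·d_A)·d_A = V + 1.7306·d_A = (-8.0133,17.6537)
T_B = V + ((C−V)·d_B)·d_B = V + 1.7306·d_B = (-10.9663,17.5098)
sweep = 180° − θ = 62.6552°

center=(-9.6080,20.0076) T_A=(-8.0133,17.6537) T_B=(-10.9663,17.5098) sweep=62.6552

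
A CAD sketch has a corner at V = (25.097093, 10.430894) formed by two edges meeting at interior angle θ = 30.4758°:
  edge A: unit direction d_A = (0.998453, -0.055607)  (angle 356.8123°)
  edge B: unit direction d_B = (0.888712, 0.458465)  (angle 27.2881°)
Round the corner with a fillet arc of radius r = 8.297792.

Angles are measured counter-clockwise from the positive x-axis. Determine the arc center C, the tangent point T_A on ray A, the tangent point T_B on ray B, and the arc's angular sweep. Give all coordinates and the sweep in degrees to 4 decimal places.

bisector direction at 12.0502° = (0.977965,0.208769)
center distance |VC| = r/sin(θ/2) = 8.297792/sin(15.2379°) = 31.571252
C = V + |VC|·bis = (55.9727,17.0220)
T_A = V + ((C−V)·d_A)·d_A = V + 30.4613·d_A = (55.5113,8.7370)
T_B = V + ((C−V)·d_B)·d_B = V + 30.4613·d_B = (52.1684,24.3963)
sweep = 180° − θ = 149.5242°

center=(55.9727,17.0220) T_A=(55.5113,8.7370) T_B=(52.1684,24.3963) sweep=149.5242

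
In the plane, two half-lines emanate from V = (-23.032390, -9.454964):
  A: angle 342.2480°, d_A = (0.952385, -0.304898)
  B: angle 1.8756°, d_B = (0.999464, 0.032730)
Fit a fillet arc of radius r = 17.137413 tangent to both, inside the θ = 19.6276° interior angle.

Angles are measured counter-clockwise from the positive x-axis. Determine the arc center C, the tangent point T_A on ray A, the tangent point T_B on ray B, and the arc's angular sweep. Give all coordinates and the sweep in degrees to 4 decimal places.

center=(76.5482,-23.3406) T_A=(71.3230,-39.6620) T_B=(75.9873,-6.2124) sweep=160.3724

bisector direction at 352.0618° = (0.990418,-0.138105)
center distance |VC| = r/sin(θ/2) = 17.137413/sin(9.8138°) = 100.544038
C = V + |VC|·bis = (76.5482,-23.3406)
T_A = V + ((C−V)·d_A)·d_A = V + 99.0728·d_A = (71.3230,-39.6620)
T_B = V + ((C−V)·d_B)·d_B = V + 99.0728·d_B = (75.9873,-6.2124)
sweep = 180° − θ = 160.3724°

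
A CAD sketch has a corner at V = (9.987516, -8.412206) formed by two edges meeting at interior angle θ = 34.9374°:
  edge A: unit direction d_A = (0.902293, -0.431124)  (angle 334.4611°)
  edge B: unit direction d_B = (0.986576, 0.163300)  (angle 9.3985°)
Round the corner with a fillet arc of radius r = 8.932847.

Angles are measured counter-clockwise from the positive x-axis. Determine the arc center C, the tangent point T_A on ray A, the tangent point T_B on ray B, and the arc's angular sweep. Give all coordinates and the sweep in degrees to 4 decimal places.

center=(39.4506,-12.5898) T_A=(35.5995,-20.6498) T_B=(37.9919,-3.7769) sweep=145.0626

bisector direction at 351.9298° = (0.990097,-0.140386)
center distance |VC| = r/sin(θ/2) = 8.932847/sin(17.4687°) = 29.757831
C = V + |VC|·bis = (39.4506,-12.5898)
T_A = V + ((C−V)·d_A)·d_A = V + 28.3854·d_A = (35.5995,-20.6498)
T_B = V + ((C−V)·d_B)·d_B = V + 28.3854·d_B = (37.9919,-3.7769)
sweep = 180° − θ = 145.0626°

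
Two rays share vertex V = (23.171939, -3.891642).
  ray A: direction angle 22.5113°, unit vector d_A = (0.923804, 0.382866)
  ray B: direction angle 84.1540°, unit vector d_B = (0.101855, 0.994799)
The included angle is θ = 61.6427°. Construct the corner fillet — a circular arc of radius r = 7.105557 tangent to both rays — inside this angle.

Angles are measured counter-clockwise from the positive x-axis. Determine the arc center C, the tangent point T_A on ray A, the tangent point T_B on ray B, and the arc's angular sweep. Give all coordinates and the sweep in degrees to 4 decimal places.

bisector direction at 53.3327° = (0.597168,0.802116)
center distance |VC| = r/sin(θ/2) = 7.105557/sin(30.8213°) = 13.868211
C = V + |VC|·bis = (31.4536,7.2323)
T_A = V + ((C−V)·d_A)·d_A = V + 11.9096·d_A = (34.1741,0.6681)
T_B = V + ((C−V)·d_B)·d_B = V + 11.9096·d_B = (24.3850,7.9560)
sweep = 180° − θ = 118.3573°

center=(31.4536,7.2323) T_A=(34.1741,0.6681) T_B=(24.3850,7.9560) sweep=118.3573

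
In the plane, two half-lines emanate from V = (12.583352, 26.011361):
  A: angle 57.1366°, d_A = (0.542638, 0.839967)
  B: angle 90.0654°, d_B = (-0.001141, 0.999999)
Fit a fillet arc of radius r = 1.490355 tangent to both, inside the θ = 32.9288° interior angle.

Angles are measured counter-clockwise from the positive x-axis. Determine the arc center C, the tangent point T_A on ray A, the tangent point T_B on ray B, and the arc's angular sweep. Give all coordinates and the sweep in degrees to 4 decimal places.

center=(14.0679,31.0559) T_A=(15.3198,30.2472) T_B=(12.5776,31.0542) sweep=147.0712

bisector direction at 73.6010° = (0.282325,0.959319)
center distance |VC| = r/sin(θ/2) = 1.490355/sin(16.4644°) = 5.258477
C = V + |VC|·bis = (14.0679,31.0559)
T_A = V + ((C−V)·d_A)·d_A = V + 5.0429·d_A = (15.3198,30.2472)
T_B = V + ((C−V)·d_B)·d_B = V + 5.0429·d_B = (12.5776,31.0542)
sweep = 180° − θ = 147.0712°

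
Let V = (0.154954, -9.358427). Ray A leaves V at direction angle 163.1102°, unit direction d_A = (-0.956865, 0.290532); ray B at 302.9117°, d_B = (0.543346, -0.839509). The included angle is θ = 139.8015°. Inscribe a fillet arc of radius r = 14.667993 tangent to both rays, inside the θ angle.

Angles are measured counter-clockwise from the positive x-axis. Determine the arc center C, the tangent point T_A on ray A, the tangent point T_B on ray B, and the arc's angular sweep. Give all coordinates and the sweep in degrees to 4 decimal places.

bisector direction at 233.0110° = (-0.601662,-0.798751)
center distance |VC| = r/sin(θ/2) = 14.667993/sin(69.9008°) = 15.619223
C = V + |VC|·bis = (-9.2425,-21.8343)
T_A = V + ((C−V)·d_A)·d_A = V + 5.3675·d_A = (-4.9810,-7.7990)
T_B = V + ((C−V)·d_B)·d_B = V + 5.3675·d_B = (3.0714,-13.8645)
sweep = 180° − θ = 40.1985°

center=(-9.2425,-21.8343) T_A=(-4.9810,-7.7990) T_B=(3.0714,-13.8645) sweep=40.1985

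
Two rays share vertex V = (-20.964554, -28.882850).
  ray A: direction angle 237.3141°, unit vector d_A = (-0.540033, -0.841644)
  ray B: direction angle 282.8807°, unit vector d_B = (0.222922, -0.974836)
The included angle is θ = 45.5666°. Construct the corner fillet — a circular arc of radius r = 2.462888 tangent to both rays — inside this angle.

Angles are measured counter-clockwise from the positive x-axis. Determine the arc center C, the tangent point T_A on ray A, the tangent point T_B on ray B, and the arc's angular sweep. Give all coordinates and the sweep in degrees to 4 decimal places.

center=(-22.0583,-35.1481) T_A=(-24.1312,-33.8180) T_B=(-19.6574,-34.5991) sweep=134.4334

bisector direction at 260.0974° = (-0.171974,-0.985102)
center distance |VC| = r/sin(θ/2) = 2.462888/sin(22.7833°) = 6.359995
C = V + |VC|·bis = (-22.0583,-35.1481)
T_A = V + ((C−V)·d_A)·d_A = V + 5.8638·d_A = (-24.1312,-33.8180)
T_B = V + ((C−V)·d_B)·d_B = V + 5.8638·d_B = (-19.6574,-34.5991)
sweep = 180° − θ = 134.4334°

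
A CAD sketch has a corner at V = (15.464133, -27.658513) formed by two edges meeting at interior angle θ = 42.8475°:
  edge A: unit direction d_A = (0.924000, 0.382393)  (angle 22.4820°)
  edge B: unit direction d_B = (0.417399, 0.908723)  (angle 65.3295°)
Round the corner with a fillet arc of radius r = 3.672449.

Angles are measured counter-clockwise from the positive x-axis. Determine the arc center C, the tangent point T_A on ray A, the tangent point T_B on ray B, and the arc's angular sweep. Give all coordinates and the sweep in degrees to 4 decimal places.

center=(22.7080,-20.6861) T_A=(24.1124,-24.0795) T_B=(19.3708,-19.1533) sweep=137.1525

bisector direction at 43.9057° = (0.720482,0.693474)
center distance |VC| = r/sin(θ/2) = 3.672449/sin(21.4237°) = 10.054268
C = V + |VC|·bis = (22.7080,-20.6861)
T_A = V + ((C−V)·d_A)·d_A = V + 9.3596·d_A = (24.1124,-24.0795)
T_B = V + ((C−V)·d_B)·d_B = V + 9.3596·d_B = (19.3708,-19.1533)
sweep = 180° − θ = 137.1525°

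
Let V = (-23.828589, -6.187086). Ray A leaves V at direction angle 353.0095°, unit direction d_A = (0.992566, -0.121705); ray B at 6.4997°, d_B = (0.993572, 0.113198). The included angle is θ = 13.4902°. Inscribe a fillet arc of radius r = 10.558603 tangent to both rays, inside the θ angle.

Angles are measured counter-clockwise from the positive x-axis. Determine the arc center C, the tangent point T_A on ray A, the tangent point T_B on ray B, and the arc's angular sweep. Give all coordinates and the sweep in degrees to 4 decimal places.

bisector direction at 359.7546° = (0.999991,-0.004283)
center distance |VC| = r/sin(θ/2) = 10.558603/sin(6.7451°) = 89.896816
C = V + |VC|·bis = (66.0674,-6.5721)
T_A = V + ((C−V)·d_A)·d_A = V + 89.2746·d_A = (64.7824,-17.0522)
T_B = V + ((C−V)·d_B)·d_B = V + 89.2746·d_B = (64.8722,3.9186)
sweep = 180° − θ = 166.5098°

center=(66.0674,-6.5721) T_A=(64.7824,-17.0522) T_B=(64.8722,3.9186) sweep=166.5098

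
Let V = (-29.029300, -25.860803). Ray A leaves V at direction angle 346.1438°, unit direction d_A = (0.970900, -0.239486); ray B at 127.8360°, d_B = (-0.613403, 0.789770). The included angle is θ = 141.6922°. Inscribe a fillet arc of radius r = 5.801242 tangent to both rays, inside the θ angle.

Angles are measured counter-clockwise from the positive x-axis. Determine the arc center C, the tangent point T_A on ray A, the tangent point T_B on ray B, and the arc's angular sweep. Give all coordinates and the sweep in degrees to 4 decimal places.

center=(-25.6836,-20.7109) T_A=(-27.0730,-26.3434) T_B=(-30.2653,-24.2694) sweep=38.3078

bisector direction at 56.9899° = (0.544787,0.838575)
center distance |VC| = r/sin(θ/2) = 5.801242/sin(70.8461°) = 6.141216
C = V + |VC|·bis = (-25.6836,-20.7109)
T_A = V + ((C−V)·d_A)·d_A = V + 2.0150·d_A = (-27.0730,-26.3434)
T_B = V + ((C−V)·d_B)·d_B = V + 2.0150·d_B = (-30.2653,-24.2694)
sweep = 180° − θ = 38.3078°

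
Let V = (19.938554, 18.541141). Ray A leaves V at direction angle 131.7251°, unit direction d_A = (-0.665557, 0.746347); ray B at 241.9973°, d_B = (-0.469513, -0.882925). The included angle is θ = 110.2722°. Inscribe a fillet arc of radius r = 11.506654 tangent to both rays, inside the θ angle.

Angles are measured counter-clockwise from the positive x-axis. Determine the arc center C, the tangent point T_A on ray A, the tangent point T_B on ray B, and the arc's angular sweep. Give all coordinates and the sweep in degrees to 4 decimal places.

bisector direction at 186.8612° = (-0.992838,-0.119465)
center distance |VC| = r/sin(θ/2) = 11.506654/sin(55.1361°) = 14.023745
C = V + |VC|·bis = (6.0152,16.8658)
T_A = V + ((C−V)·d_A)·d_A = V + 8.0164·d_A = (14.6032,24.5241)
T_B = V + ((C−V)·d_B)·d_B = V + 8.0164·d_B = (16.1748,11.4633)
sweep = 180° − θ = 69.7278°

center=(6.0152,16.8658) T_A=(14.6032,24.5241) T_B=(16.1748,11.4633) sweep=69.7278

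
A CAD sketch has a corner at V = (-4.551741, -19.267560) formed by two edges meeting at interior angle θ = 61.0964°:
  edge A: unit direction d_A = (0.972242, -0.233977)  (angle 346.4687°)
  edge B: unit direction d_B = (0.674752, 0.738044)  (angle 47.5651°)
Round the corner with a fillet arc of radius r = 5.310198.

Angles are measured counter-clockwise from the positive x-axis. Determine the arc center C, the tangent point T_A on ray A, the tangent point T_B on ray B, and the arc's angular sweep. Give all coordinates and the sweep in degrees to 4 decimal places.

bisector direction at 17.0169° = (0.956218,0.292654)
center distance |VC| = r/sin(θ/2) = 5.310198/sin(30.5482°) = 10.447736
C = V + |VC|·bis = (5.4386,-16.2100)
T_A = V + ((C−V)·d_A)·d_A = V + 8.9976·d_A = (4.1961,-21.3728)
T_B = V + ((C−V)·d_B)·d_B = V + 8.9976·d_B = (1.5194,-12.6269)
sweep = 180° − θ = 118.9036°

center=(5.4386,-16.2100) T_A=(4.1961,-21.3728) T_B=(1.5194,-12.6269) sweep=118.9036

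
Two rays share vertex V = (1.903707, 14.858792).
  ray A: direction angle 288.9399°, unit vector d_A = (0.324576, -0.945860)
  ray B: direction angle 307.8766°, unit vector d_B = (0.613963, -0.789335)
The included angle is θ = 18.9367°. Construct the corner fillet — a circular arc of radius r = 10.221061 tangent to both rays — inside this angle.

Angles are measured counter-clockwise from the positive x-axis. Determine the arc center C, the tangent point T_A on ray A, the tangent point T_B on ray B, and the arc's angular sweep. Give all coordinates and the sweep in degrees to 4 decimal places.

bisector direction at 298.4083° = (0.475751,-0.879580)
center distance |VC| = r/sin(θ/2) = 10.221061/sin(9.4683°) = 62.133067
C = V + |VC|·bis = (31.4636,-39.7922)
T_A = V + ((C−V)·d_A)·d_A = V + 61.2866·d_A = (21.7959,-43.1097)
T_B = V + ((C−V)·d_B)·d_B = V + 61.2866·d_B = (39.5314,-33.5169)
sweep = 180° − θ = 161.0633°

center=(31.4636,-39.7922) T_A=(21.7959,-43.1097) T_B=(39.5314,-33.5169) sweep=161.0633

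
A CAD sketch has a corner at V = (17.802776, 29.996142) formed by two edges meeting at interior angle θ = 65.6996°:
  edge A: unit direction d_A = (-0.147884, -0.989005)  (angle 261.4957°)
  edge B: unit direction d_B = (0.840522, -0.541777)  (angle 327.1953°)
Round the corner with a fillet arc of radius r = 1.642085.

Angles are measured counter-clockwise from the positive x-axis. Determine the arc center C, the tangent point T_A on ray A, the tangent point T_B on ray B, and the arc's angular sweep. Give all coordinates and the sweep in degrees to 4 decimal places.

center=(19.0507,27.2381) T_A=(17.4267,27.4809) T_B=(19.9404,28.6183) sweep=114.3004

bisector direction at 294.3455° = (0.412238,-0.911076)
center distance |VC| = r/sin(θ/2) = 1.642085/sin(32.8498°) = 3.027227
C = V + |VC|·bis = (19.0507,27.2381)
T_A = V + ((C−V)·d_A)·d_A = V + 2.5432·d_A = (17.4267,27.4809)
T_B = V + ((C−V)·d_B)·d_B = V + 2.5432·d_B = (19.9404,28.6183)
sweep = 180° − θ = 114.3004°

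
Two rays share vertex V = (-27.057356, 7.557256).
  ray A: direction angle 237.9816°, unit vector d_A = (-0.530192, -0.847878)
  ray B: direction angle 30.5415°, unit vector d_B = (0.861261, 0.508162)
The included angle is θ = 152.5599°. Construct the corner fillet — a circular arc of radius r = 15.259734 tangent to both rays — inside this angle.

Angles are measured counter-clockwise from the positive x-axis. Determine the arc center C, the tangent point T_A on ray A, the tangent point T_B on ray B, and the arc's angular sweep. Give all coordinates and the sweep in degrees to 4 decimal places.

center=(-16.0942,-3.6922) T_A=(-29.0326,4.3984) T_B=(-23.8487,9.4505) sweep=27.4401

bisector direction at 314.2615° = (0.697935,-0.716161)
center distance |VC| = r/sin(θ/2) = 15.259734/sin(76.2799°) = 15.707942
C = V + |VC|·bis = (-16.0942,-3.6922)
T_A = V + ((C−V)·d_A)·d_A = V + 3.7256·d_A = (-29.0326,4.3984)
T_B = V + ((C−V)·d_B)·d_B = V + 3.7256·d_B = (-23.8487,9.4505)
sweep = 180° − θ = 27.4401°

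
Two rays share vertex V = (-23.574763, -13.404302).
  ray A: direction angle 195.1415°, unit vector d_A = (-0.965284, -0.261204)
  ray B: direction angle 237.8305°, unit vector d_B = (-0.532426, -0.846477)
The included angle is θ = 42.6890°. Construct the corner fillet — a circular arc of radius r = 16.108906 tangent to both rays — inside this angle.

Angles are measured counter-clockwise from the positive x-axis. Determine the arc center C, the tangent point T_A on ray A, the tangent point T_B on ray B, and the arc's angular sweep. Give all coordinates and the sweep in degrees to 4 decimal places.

center=(-59.1585,-39.7215) T_A=(-63.3662,-24.1718) T_B=(-45.5227,-48.2983) sweep=137.3110

bisector direction at 216.4860° = (-0.804002,-0.594626)
center distance |VC| = r/sin(θ/2) = 16.108906/sin(21.3445°) = 44.258308
C = V + |VC|·bis = (-59.1585,-39.7215)
T_A = V + ((C−V)·d_A)·d_A = V + 41.2226·d_A = (-63.3662,-24.1718)
T_B = V + ((C−V)·d_B)·d_B = V + 41.2226·d_B = (-45.5227,-48.2983)
sweep = 180° − θ = 137.3110°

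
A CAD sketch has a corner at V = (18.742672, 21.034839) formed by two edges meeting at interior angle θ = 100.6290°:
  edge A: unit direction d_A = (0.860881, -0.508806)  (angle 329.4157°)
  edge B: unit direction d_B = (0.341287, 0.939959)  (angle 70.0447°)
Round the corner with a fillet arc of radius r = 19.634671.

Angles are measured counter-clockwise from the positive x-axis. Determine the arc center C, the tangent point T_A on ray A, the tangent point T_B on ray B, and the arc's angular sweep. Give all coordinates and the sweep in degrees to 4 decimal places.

center=(42.7589,29.6482) T_A=(32.7687,12.7451) T_B=(24.3031,36.3492) sweep=79.3710

bisector direction at 19.7302° = (0.941293,0.337591)
center distance |VC| = r/sin(θ/2) = 19.634671/sin(50.3145°) = 25.514113
C = V + |VC|·bis = (42.7589,29.6482)
T_A = V + ((C−V)·d_A)·d_A = V + 16.2926·d_A = (32.7687,12.7451)
T_B = V + ((C−V)·d_B)·d_B = V + 16.2926·d_B = (24.3031,36.3492)
sweep = 180° − θ = 79.3710°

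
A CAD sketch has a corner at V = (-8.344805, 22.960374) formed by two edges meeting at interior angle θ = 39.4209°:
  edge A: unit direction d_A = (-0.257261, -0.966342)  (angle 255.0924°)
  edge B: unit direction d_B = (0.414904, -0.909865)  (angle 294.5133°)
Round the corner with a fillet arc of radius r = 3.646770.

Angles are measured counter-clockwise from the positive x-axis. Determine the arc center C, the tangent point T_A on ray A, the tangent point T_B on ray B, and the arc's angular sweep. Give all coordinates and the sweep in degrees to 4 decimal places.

bisector direction at 274.8028° = (0.083727,-0.996489)
center distance |VC| = r/sin(θ/2) = 3.646770/sin(19.7105°) = 10.812710
C = V + |VC|·bis = (-7.4395,12.1856)
T_A = V + ((C−V)·d_A)·d_A = V + 10.1792·d_A = (-10.9635,13.1238)
T_B = V + ((C−V)·d_B)·d_B = V + 10.1792·d_B = (-4.1214,13.6987)
sweep = 180° − θ = 140.5791°

center=(-7.4395,12.1856) T_A=(-10.9635,13.1238) T_B=(-4.1214,13.6987) sweep=140.5791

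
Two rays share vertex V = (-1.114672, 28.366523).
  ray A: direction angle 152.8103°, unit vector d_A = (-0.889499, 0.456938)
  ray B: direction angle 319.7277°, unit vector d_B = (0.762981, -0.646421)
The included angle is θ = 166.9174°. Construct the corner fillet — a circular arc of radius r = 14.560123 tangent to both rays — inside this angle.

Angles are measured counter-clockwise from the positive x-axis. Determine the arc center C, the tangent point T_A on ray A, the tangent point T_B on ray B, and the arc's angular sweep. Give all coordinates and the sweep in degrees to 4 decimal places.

bisector direction at 236.2690° = (-0.555294,-0.831654)
center distance |VC| = r/sin(θ/2) = 14.560123/sin(83.4587°) = 14.655531
C = V + |VC|·bis = (-9.2528,16.1782)
T_A = V + ((C−V)·d_A)·d_A = V + 1.6695·d_A = (-2.5997,29.1294)
T_B = V + ((C−V)·d_B)·d_B = V + 1.6695·d_B = (0.1592,27.2873)
sweep = 180° − θ = 13.0826°

center=(-9.2528,16.1782) T_A=(-2.5997,29.1294) T_B=(0.1592,27.2873) sweep=13.0826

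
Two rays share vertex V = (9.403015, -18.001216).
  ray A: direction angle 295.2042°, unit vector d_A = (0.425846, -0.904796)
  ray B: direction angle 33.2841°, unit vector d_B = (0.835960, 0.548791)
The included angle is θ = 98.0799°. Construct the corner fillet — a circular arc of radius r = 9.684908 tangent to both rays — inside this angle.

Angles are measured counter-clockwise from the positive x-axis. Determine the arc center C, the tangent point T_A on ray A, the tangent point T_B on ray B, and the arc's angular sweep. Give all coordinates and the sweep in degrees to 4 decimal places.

center=(21.7460,-21.4837) T_A=(12.9831,-25.6079) T_B=(16.4310,-13.3875) sweep=81.9201

bisector direction at 344.2442° = (0.962428,-0.271539)
center distance |VC| = r/sin(θ/2) = 9.684908/sin(49.0399°) = 12.824859
C = V + |VC|·bis = (21.7460,-21.4837)
T_A = V + ((C−V)·d_A)·d_A = V + 8.4071·d_A = (12.9831,-25.6079)
T_B = V + ((C−V)·d_B)·d_B = V + 8.4071·d_B = (16.4310,-13.3875)
sweep = 180° − θ = 81.9201°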